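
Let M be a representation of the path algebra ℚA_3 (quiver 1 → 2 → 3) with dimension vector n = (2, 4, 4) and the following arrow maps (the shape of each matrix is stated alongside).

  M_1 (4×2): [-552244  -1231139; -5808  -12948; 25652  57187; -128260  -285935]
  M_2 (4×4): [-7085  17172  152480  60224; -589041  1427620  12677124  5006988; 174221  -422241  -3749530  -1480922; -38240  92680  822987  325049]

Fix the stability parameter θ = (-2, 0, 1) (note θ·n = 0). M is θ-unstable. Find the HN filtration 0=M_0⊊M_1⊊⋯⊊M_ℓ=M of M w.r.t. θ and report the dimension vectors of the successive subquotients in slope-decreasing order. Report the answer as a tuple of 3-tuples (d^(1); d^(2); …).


Interval decomposition of M: I[1,1], I[1,3], I[2,2], I[2,3]^2, I[3,3].
HN type (ℓ=3): μ^(1)=1; μ^(2)=0; μ^(3)=-2

((0, 0, 4); (0, 4, 0); (2, 0, 0))


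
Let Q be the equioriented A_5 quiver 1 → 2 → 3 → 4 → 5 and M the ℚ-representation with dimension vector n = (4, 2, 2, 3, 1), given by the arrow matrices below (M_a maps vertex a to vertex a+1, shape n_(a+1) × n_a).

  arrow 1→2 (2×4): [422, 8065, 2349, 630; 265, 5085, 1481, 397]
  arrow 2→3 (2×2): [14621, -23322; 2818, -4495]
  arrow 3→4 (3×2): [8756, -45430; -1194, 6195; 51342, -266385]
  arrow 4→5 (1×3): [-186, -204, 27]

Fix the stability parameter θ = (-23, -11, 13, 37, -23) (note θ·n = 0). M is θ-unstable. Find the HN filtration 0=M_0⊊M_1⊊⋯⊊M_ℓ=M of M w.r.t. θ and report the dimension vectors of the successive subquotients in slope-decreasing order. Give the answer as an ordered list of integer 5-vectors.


Barcode: M ≅ I[1,1]^2, I[1,3], I[1,5], I[4,4]^2. HN layers by μ_θ (5 steps, strictly decreasing):
  μ^(1)=37; μ^(2)=13; μ^(3)=9; μ^(4)=-11; μ^(5)=-23

((0, 0, 0, 2, 0); (0, 0, 1, 0, 0); (0, 0, 1, 1, 1); (0, 2, 0, 0, 0); (4, 0, 0, 0, 0))


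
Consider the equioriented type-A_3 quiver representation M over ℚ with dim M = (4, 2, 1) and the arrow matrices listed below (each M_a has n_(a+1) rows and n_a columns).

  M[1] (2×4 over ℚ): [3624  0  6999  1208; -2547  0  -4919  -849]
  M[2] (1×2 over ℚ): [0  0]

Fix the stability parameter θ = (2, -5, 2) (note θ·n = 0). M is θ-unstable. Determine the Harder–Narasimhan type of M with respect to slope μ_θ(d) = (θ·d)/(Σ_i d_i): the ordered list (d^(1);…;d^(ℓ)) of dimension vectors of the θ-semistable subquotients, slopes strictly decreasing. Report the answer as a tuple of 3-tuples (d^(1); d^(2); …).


Interval decomposition of M: I[1,1]^2, I[1,2]^2, I[3,3].
HN type (ℓ=2): μ^(1)=2; μ^(2)=-3/2

((2, 0, 1); (2, 2, 0))


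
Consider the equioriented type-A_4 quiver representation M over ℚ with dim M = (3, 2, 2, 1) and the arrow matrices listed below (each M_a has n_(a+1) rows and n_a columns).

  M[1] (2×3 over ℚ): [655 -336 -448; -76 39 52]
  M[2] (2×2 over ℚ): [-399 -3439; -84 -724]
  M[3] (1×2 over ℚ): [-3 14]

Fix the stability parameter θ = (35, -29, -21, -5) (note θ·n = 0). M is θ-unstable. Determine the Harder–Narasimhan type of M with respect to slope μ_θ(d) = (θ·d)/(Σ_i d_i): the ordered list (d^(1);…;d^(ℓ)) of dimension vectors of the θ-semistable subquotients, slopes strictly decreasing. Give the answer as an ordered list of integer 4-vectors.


Barcode: M ≅ I[1,1], I[1,2], I[1,4], I[3,3]. HN layers by μ_θ (4 steps, strictly decreasing):
  μ^(1)=35; μ^(2)=3; μ^(3)=-5; μ^(4)=-21

((1, 0, 0, 0); (1, 1, 0, 0); (1, 1, 1, 1); (0, 0, 1, 0))


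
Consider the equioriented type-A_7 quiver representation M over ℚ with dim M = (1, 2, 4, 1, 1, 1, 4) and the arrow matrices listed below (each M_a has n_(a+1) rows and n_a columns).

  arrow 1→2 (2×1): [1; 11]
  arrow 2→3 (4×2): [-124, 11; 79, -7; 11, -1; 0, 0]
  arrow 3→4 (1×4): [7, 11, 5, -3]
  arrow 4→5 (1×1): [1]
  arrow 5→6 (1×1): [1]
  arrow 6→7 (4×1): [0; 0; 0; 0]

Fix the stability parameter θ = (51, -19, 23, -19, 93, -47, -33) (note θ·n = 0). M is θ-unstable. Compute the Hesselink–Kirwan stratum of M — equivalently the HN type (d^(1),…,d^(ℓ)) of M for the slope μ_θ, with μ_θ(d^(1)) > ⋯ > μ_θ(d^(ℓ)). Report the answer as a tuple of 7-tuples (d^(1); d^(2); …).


Barcode: M ≅ I[1,6], I[2,3], I[3,3]^2, I[7,7]^4. HN layers by μ_θ (4 steps, strictly decreasing):
  μ^(1)=23; μ^(2)=9; μ^(3)=-19; μ^(4)=-33

((0, 0, 3, 0, 1, 1, 0); (1, 1, 1, 1, 0, 0, 0); (0, 1, 0, 0, 0, 0, 0); (0, 0, 0, 0, 0, 0, 4))


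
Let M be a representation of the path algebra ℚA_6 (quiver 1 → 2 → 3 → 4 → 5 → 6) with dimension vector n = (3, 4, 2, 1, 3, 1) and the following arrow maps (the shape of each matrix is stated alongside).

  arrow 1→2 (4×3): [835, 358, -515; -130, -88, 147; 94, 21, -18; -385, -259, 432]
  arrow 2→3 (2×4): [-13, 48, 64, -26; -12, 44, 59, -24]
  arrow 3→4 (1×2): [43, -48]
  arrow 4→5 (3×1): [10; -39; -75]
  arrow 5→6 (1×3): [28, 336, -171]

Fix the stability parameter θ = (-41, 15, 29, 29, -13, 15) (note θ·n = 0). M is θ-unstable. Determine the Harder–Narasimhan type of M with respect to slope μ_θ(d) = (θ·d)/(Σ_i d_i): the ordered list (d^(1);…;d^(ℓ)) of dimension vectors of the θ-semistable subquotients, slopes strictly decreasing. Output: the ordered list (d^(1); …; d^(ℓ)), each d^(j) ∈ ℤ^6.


Interval decomposition of M: I[1,2], I[1,3], I[1,6], I[2,2], I[5,5]^2.
HN type (ℓ=4): μ^(1)=29; μ^(2)=15; μ^(3)=-13; μ^(4)=-41

((0, 0, 1, 0, 0, 0); (0, 4, 1, 1, 1, 1); (0, 0, 0, 0, 2, 0); (3, 0, 0, 0, 0, 0))


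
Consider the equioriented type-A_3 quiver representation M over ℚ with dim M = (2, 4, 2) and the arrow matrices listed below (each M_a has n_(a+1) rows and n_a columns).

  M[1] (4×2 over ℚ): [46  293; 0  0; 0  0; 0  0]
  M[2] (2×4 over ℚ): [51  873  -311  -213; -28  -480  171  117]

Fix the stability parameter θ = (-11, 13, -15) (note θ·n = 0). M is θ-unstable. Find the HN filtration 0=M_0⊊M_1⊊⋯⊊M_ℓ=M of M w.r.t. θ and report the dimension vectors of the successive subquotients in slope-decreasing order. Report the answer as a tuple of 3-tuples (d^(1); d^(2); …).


Barcode: M ≅ I[1,1], I[1,3], I[2,2]^2, I[2,3]. HN layers by μ_θ (3 steps, strictly decreasing):
  μ^(1)=13; μ^(2)=-1; μ^(3)=-11

((0, 2, 0); (0, 2, 2); (2, 0, 0))


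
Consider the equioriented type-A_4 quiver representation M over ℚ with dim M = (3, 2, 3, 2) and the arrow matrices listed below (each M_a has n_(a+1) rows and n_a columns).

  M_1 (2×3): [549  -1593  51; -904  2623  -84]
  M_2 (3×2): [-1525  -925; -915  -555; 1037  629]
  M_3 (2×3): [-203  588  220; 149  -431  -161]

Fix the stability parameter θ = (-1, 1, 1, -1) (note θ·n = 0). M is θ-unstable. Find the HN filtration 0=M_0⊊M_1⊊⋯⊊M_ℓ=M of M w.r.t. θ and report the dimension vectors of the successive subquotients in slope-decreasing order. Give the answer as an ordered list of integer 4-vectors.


Barcode: M ≅ I[1,1], I[1,2], I[1,4], I[3,3], I[3,4]. HN layers by μ_θ (4 steps, strictly decreasing):
  μ^(1)=1; μ^(2)=1/3; μ^(3)=0; μ^(4)=-1

((0, 1, 1, 0); (0, 1, 1, 1); (0, 0, 1, 1); (3, 0, 0, 0))


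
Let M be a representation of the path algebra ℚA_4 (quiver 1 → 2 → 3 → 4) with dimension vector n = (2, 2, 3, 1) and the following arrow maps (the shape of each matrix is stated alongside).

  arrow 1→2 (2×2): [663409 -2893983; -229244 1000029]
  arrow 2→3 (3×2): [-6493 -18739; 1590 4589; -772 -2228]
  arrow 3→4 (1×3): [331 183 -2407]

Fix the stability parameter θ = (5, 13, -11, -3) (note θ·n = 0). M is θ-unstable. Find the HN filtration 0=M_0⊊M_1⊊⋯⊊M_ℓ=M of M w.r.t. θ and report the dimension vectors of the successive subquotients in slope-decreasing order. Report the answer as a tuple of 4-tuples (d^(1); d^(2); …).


Via rank(M_{q-1}∘⋯∘M_p): M ≅ I[1,3], I[1,4], I[3,3].
μ_θ-semistable layers: μ^(1)=7/3; μ^(2)=1; μ^(3)=-11

((1, 1, 1, 0); (1, 1, 1, 1); (0, 0, 1, 0))


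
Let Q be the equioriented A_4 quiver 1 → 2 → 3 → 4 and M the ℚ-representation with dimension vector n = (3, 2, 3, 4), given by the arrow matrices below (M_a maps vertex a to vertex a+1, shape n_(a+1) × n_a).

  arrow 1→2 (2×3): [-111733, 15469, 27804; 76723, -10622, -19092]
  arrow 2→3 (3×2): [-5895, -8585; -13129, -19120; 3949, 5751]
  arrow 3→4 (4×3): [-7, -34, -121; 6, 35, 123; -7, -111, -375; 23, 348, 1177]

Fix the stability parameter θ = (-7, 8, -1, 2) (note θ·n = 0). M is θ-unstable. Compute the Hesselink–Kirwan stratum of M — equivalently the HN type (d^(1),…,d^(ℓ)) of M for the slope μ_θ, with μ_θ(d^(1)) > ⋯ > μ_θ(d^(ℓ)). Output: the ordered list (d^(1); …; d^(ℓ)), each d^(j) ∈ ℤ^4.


Interval decomposition of M: I[1,1], I[1,4]^2, I[3,4], I[4,4].
HN type (ℓ=4): μ^(1)=3; μ^(2)=2; μ^(3)=-1; μ^(4)=-7

((0, 2, 2, 2); (0, 0, 0, 2); (0, 0, 1, 0); (3, 0, 0, 0))


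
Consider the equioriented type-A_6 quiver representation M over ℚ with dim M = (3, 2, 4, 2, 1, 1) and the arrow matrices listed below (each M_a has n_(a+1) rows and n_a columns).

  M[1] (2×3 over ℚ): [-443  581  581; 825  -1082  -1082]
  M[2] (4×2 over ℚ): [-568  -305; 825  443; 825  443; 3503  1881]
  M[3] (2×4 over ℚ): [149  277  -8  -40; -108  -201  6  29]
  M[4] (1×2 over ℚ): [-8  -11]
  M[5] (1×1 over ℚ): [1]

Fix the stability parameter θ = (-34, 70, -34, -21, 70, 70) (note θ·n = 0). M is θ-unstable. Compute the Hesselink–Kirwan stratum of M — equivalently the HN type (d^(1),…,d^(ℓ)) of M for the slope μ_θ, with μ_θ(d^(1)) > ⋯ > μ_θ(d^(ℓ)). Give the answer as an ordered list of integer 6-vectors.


Via rank(M_{q-1}∘⋯∘M_p): M ≅ I[1,1], I[1,3], I[1,4], I[3,3], I[3,6].
μ_θ-semistable layers: μ^(1)=70; μ^(2)=18; μ^(3)=5; μ^(4)=-21; μ^(5)=-34

((0, 0, 0, 0, 1, 1); (0, 1, 1, 0, 0, 0); (0, 1, 1, 1, 0, 0); (0, 0, 0, 1, 0, 0); (3, 0, 2, 0, 0, 0))


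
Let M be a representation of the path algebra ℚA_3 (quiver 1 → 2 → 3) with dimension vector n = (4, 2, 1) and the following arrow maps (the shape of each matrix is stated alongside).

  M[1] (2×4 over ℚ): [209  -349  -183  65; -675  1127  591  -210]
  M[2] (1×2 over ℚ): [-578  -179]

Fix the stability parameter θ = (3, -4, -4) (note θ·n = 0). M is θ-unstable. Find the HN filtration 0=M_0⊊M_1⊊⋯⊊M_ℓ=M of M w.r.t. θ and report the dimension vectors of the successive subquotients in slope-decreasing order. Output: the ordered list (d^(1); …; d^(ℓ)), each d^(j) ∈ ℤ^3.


Interval decomposition of M: I[1,1]^2, I[1,2], I[1,3].
HN type (ℓ=3): μ^(1)=3; μ^(2)=-1/2; μ^(3)=-5/3

((2, 0, 0); (1, 1, 0); (1, 1, 1))


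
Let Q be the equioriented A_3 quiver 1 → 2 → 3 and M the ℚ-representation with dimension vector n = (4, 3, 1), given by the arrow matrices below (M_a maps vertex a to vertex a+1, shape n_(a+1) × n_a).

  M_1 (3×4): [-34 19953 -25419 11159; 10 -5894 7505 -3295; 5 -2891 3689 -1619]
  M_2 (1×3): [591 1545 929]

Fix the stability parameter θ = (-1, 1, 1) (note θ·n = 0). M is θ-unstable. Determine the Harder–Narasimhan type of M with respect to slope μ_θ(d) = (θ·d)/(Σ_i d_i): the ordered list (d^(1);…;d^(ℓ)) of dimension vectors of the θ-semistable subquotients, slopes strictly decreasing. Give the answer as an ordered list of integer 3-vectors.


Interval decomposition of M: I[1,1], I[1,2]^2, I[1,3].
HN type (ℓ=2): μ^(1)=1; μ^(2)=-1

((0, 3, 1); (4, 0, 0))


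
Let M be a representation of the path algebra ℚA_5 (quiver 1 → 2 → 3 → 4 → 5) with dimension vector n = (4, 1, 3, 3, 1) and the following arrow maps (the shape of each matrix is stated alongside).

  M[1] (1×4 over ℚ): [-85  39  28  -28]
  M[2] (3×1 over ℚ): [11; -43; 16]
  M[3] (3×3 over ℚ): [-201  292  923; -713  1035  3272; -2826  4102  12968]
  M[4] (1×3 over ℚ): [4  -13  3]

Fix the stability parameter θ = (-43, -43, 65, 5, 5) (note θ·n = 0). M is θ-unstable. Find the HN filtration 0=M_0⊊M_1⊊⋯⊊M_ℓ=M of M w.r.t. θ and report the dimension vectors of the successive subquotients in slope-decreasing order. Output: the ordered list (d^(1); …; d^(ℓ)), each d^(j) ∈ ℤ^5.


Barcode: M ≅ I[1,1]^3, I[1,4], I[3,3], I[3,5], I[4,4]. HN layers by μ_θ (5 steps, strictly decreasing):
  μ^(1)=65; μ^(2)=35; μ^(3)=25; μ^(4)=5; μ^(5)=-43

((0, 0, 1, 0, 0); (0, 0, 1, 1, 0); (0, 0, 1, 1, 1); (0, 0, 0, 1, 0); (4, 1, 0, 0, 0))


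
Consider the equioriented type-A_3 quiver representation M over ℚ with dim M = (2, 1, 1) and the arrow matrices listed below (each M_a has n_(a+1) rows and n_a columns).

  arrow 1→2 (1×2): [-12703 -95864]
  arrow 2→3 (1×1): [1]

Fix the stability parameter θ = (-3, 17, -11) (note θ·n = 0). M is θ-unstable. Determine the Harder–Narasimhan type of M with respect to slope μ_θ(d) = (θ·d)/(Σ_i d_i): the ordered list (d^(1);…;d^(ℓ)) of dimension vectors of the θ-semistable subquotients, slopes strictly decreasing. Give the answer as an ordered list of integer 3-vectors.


Barcode: M ≅ I[1,1], I[1,3]. HN layers by μ_θ (2 steps, strictly decreasing):
  μ^(1)=3; μ^(2)=-3

((0, 1, 1); (2, 0, 0))


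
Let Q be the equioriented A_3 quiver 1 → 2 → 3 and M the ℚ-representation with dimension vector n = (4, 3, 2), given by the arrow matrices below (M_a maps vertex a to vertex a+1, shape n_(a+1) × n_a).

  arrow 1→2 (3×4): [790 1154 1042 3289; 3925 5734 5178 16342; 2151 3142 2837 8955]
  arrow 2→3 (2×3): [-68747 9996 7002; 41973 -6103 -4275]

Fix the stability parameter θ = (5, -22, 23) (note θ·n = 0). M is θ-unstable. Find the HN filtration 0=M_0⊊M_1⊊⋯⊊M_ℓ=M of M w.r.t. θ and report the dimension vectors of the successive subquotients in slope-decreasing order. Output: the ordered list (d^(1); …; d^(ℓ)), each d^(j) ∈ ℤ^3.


Via rank(M_{q-1}∘⋯∘M_p): M ≅ I[1,1], I[1,2], I[1,3]^2.
μ_θ-semistable layers: μ^(1)=23; μ^(2)=5; μ^(3)=-17/2

((0, 0, 2); (1, 0, 0); (3, 3, 0))


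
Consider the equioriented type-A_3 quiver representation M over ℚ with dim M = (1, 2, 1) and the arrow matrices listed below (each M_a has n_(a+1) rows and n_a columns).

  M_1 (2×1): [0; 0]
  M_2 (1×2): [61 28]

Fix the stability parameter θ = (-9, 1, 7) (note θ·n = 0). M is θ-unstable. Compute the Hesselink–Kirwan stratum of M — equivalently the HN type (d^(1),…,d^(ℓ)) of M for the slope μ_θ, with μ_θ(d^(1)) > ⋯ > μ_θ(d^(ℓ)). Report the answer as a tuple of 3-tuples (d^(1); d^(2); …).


Interval decomposition of M: I[1,1], I[2,2], I[2,3].
HN type (ℓ=3): μ^(1)=7; μ^(2)=1; μ^(3)=-9

((0, 0, 1); (0, 2, 0); (1, 0, 0))


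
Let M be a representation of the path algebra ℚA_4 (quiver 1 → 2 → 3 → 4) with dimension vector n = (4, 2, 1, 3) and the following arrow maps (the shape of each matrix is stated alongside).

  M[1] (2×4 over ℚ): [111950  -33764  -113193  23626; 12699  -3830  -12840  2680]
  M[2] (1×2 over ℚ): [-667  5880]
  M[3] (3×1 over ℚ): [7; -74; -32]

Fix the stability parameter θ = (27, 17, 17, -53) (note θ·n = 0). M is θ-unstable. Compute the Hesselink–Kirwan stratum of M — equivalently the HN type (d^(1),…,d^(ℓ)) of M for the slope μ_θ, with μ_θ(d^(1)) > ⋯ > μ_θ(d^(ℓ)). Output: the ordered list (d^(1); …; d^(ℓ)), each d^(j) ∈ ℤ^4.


Interval decomposition of M: I[1,1]^2, I[1,2], I[1,4], I[4,4]^2.
HN type (ℓ=4): μ^(1)=27; μ^(2)=22; μ^(3)=2; μ^(4)=-53

((2, 0, 0, 0); (1, 1, 0, 0); (1, 1, 1, 1); (0, 0, 0, 2))


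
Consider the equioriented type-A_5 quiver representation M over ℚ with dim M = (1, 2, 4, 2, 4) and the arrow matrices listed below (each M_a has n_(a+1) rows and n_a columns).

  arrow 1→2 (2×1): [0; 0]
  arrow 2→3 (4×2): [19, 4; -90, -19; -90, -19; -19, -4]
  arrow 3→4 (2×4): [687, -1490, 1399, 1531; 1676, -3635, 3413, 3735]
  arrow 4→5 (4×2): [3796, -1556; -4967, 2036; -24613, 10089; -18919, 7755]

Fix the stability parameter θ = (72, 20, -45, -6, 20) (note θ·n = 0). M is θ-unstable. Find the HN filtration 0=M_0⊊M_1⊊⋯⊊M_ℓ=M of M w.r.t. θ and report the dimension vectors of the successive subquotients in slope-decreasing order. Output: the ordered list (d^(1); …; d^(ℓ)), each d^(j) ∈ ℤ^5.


Interval decomposition of M: I[1,1], I[2,5]^2, I[3,3]^2, I[5,5]^2.
HN type (ℓ=5): μ^(1)=72; μ^(2)=20; μ^(3)=-6; μ^(4)=-25/2; μ^(5)=-45

((1, 0, 0, 0, 0); (0, 0, 0, 0, 4); (0, 0, 0, 2, 0); (0, 2, 2, 0, 0); (0, 0, 2, 0, 0))


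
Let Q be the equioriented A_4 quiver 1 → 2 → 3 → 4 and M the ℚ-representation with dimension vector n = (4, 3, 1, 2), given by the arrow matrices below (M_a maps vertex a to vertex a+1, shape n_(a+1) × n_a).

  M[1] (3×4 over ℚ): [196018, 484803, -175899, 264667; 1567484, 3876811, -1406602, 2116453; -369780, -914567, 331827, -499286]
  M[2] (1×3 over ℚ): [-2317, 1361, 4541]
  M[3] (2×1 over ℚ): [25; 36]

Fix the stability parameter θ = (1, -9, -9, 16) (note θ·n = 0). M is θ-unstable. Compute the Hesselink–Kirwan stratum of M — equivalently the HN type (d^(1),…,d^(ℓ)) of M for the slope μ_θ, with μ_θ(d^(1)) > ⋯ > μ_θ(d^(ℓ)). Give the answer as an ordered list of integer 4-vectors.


Interval decomposition of M: I[1,1], I[1,2]^2, I[1,4], I[4,4].
HN type (ℓ=4): μ^(1)=16; μ^(2)=1; μ^(3)=-4; μ^(4)=-17/3

((0, 0, 0, 2); (1, 0, 0, 0); (2, 2, 0, 0); (1, 1, 1, 0))


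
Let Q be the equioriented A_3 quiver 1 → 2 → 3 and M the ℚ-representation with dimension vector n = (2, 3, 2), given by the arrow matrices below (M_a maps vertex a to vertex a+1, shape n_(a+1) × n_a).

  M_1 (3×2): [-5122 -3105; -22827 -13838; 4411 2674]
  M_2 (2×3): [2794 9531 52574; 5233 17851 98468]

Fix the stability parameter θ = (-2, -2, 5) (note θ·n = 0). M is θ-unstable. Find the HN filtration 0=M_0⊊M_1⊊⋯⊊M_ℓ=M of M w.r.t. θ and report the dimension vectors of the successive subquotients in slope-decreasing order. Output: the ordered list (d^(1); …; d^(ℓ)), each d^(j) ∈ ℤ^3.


Interval decomposition of M: I[1,3]^2, I[2,2].
HN type (ℓ=2): μ^(1)=5; μ^(2)=-2

((0, 0, 2); (2, 3, 0))


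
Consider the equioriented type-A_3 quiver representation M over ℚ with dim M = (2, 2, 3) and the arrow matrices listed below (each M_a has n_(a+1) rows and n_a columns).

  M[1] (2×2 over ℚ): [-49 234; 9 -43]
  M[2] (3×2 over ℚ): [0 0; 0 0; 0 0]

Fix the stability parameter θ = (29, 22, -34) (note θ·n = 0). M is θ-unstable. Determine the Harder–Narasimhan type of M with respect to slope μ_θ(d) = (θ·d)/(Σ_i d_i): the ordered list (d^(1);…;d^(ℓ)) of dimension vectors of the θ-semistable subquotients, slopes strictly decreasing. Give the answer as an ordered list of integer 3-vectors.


Barcode: M ≅ I[1,2]^2, I[3,3]^3. HN layers by μ_θ (2 steps, strictly decreasing):
  μ^(1)=51/2; μ^(2)=-34

((2, 2, 0); (0, 0, 3))


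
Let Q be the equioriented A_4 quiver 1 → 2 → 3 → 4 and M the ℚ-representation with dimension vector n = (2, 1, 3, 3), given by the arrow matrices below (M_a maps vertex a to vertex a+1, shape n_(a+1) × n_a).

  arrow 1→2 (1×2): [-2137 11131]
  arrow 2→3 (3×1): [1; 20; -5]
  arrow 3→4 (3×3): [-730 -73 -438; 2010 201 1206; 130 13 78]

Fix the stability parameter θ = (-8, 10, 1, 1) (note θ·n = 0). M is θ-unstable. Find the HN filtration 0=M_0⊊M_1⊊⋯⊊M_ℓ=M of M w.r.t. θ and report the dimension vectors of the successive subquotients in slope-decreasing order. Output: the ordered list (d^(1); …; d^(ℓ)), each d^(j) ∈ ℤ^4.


Via rank(M_{q-1}∘⋯∘M_p): M ≅ I[1,1], I[1,3], I[3,3], I[3,4], I[4,4]^2.
μ_θ-semistable layers: μ^(1)=11/2; μ^(2)=1; μ^(3)=-8

((0, 1, 1, 0); (0, 0, 2, 3); (2, 0, 0, 0))


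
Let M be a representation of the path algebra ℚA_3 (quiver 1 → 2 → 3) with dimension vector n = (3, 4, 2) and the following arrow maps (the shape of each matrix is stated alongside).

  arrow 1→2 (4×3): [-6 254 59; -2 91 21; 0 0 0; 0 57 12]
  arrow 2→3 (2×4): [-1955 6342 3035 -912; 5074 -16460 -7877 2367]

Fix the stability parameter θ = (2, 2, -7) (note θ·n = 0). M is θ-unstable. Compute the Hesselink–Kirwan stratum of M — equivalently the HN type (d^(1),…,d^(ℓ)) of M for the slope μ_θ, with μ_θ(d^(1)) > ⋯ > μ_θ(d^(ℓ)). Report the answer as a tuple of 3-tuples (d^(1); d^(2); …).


Interval decomposition of M: I[1,1], I[1,3]^2, I[2,2]^2.
HN type (ℓ=2): μ^(1)=2; μ^(2)=-1

((1, 2, 0); (2, 2, 2))


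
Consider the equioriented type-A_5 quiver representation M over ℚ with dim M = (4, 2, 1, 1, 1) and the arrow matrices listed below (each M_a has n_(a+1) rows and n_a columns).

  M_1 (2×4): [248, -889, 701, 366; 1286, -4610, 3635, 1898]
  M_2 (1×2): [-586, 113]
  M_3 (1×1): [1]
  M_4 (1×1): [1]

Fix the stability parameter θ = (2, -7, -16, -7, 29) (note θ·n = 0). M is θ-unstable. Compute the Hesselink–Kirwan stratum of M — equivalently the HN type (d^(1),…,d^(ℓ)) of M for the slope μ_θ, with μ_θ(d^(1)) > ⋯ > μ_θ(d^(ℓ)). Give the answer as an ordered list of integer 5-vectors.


Barcode: M ≅ I[1,1]^2, I[1,2], I[1,5]. HN layers by μ_θ (4 steps, strictly decreasing):
  μ^(1)=29; μ^(2)=2; μ^(3)=-5/2; μ^(4)=-7

((0, 0, 0, 0, 1); (2, 0, 0, 0, 0); (1, 1, 0, 0, 0); (1, 1, 1, 1, 0))


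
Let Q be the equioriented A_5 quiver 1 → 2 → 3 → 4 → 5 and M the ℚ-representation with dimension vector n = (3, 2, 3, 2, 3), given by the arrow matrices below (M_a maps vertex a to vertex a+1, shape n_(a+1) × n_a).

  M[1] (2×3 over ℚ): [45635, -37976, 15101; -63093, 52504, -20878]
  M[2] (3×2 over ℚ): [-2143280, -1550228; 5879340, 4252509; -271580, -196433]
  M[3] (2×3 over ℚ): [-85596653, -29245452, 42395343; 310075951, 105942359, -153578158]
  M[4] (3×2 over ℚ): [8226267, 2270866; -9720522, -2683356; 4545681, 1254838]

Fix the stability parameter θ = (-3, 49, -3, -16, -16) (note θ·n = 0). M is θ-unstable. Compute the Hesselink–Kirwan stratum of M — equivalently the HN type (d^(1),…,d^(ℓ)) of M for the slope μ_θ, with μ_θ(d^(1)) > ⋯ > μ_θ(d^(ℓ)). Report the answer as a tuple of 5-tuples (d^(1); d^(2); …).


Via rank(M_{q-1}∘⋯∘M_p): M ≅ I[1,1], I[1,2], I[1,5], I[3,3], I[3,4], I[5,5]^2.
μ_θ-semistable layers: μ^(1)=49; μ^(2)=7/2; μ^(3)=-3; μ^(4)=-19/2; μ^(5)=-16

((0, 1, 0, 0, 0); (0, 1, 1, 1, 1); (3, 0, 1, 0, 0); (0, 0, 1, 1, 0); (0, 0, 0, 0, 2))


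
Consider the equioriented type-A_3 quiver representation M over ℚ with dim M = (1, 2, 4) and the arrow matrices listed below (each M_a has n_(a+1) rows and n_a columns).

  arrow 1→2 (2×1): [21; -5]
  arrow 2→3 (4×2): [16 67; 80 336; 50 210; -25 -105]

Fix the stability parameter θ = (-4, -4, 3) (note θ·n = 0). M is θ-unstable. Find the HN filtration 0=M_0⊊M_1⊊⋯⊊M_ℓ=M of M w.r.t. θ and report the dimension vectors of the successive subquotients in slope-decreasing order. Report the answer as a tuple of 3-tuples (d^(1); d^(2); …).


Via rank(M_{q-1}∘⋯∘M_p): M ≅ I[1,3], I[2,3], I[3,3]^2.
μ_θ-semistable layers: μ^(1)=3; μ^(2)=-4

((0, 0, 4); (1, 2, 0))


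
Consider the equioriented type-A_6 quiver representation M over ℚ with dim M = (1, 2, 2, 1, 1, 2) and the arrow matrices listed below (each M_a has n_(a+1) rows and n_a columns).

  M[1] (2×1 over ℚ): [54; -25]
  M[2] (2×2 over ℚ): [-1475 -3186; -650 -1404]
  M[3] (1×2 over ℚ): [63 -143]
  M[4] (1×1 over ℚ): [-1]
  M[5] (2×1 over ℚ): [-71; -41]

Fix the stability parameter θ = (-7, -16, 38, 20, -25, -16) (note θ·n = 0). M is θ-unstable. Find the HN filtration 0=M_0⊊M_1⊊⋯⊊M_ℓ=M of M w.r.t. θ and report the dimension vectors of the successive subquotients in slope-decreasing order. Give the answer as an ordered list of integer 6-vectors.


Interval decomposition of M: I[1,2], I[2,6], I[3,3], I[6,6].
HN type (ℓ=4): μ^(1)=38; μ^(2)=17/4; μ^(3)=-23/2; μ^(4)=-16

((0, 0, 1, 0, 0, 0); (0, 0, 1, 1, 1, 1); (1, 1, 0, 0, 0, 0); (0, 1, 0, 0, 0, 1))


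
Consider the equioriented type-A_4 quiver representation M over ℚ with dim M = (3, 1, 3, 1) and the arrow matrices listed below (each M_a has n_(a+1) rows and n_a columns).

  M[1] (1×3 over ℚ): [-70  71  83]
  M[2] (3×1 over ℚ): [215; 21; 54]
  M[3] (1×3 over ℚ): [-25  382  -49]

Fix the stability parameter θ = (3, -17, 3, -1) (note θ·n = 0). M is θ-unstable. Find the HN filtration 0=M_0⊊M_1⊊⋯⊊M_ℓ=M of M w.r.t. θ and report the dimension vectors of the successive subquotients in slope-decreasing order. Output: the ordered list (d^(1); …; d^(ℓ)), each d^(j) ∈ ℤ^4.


Via rank(M_{q-1}∘⋯∘M_p): M ≅ I[1,1]^2, I[1,4], I[3,3]^2.
μ_θ-semistable layers: μ^(1)=3; μ^(2)=1; μ^(3)=-7

((2, 0, 2, 0); (0, 0, 1, 1); (1, 1, 0, 0))


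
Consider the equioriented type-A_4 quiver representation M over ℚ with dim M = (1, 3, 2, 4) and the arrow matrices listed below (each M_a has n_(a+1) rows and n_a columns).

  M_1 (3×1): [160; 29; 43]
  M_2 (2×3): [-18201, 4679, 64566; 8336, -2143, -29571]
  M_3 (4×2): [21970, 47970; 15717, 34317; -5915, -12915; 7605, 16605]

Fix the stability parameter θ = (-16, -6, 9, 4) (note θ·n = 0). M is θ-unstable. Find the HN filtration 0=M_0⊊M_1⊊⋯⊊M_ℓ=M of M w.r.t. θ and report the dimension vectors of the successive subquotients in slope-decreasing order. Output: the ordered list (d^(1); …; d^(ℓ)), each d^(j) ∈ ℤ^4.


Barcode: M ≅ I[1,4], I[2,2], I[2,3], I[4,4]^3. HN layers by μ_θ (5 steps, strictly decreasing):
  μ^(1)=9; μ^(2)=13/2; μ^(3)=4; μ^(4)=-6; μ^(5)=-16

((0, 0, 1, 0); (0, 0, 1, 1); (0, 0, 0, 3); (0, 3, 0, 0); (1, 0, 0, 0))


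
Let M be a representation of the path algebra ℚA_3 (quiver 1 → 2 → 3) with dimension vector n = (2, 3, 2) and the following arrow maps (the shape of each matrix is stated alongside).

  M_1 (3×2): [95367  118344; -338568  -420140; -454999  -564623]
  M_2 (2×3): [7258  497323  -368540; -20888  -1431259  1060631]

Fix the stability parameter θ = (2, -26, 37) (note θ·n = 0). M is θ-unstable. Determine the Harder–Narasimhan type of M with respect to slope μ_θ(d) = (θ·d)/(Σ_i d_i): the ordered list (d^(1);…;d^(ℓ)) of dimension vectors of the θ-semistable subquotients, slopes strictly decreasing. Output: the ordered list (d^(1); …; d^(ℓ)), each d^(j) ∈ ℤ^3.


Via rank(M_{q-1}∘⋯∘M_p): M ≅ I[1,3]^2, I[2,2].
μ_θ-semistable layers: μ^(1)=37; μ^(2)=-12; μ^(3)=-26

((0, 0, 2); (2, 2, 0); (0, 1, 0))


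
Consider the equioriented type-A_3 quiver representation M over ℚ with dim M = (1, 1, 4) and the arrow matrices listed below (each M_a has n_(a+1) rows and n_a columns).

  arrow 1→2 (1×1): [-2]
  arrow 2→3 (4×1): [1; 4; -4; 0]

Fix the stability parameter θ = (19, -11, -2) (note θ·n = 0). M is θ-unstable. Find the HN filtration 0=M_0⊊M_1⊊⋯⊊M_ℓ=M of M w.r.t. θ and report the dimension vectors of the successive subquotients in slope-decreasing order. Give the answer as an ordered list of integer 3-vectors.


Via rank(M_{q-1}∘⋯∘M_p): M ≅ I[1,3], I[3,3]^3.
μ_θ-semistable layers: μ^(1)=2; μ^(2)=-2

((1, 1, 1); (0, 0, 3))


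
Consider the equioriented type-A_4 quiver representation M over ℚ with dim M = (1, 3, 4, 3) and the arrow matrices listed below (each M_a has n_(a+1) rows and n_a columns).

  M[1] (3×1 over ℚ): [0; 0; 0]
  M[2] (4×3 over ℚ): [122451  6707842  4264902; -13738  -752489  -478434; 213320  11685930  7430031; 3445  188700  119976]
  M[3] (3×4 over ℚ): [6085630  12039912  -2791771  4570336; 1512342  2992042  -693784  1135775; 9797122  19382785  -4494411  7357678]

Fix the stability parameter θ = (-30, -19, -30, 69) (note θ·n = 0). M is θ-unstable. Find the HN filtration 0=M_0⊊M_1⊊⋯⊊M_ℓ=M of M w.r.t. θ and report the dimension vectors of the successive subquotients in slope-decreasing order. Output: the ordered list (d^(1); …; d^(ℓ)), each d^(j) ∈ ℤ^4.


Interval decomposition of M: I[1,1], I[2,4]^3, I[3,3].
HN type (ℓ=3): μ^(1)=69; μ^(2)=-49/2; μ^(3)=-30

((0, 0, 0, 3); (0, 3, 3, 0); (1, 0, 1, 0))


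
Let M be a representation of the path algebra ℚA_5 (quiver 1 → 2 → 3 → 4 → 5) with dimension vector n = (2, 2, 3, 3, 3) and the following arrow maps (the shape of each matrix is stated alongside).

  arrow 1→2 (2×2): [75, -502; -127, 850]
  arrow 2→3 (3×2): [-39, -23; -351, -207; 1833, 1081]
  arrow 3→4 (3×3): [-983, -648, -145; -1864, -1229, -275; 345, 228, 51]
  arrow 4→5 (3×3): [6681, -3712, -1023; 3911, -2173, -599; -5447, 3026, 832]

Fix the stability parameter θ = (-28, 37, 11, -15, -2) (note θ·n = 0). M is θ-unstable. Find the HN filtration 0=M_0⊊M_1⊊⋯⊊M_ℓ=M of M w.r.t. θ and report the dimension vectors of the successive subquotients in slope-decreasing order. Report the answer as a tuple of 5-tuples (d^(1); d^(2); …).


Interval decomposition of M: I[1,2], I[1,3], I[3,5]^2, I[4,5].
HN type (ℓ=5): μ^(1)=37; μ^(2)=24; μ^(3)=-2; μ^(4)=-15; μ^(5)=-28

((0, 1, 0, 0, 0); (0, 1, 1, 0, 0); (0, 0, 2, 2, 3); (0, 0, 0, 1, 0); (2, 0, 0, 0, 0))


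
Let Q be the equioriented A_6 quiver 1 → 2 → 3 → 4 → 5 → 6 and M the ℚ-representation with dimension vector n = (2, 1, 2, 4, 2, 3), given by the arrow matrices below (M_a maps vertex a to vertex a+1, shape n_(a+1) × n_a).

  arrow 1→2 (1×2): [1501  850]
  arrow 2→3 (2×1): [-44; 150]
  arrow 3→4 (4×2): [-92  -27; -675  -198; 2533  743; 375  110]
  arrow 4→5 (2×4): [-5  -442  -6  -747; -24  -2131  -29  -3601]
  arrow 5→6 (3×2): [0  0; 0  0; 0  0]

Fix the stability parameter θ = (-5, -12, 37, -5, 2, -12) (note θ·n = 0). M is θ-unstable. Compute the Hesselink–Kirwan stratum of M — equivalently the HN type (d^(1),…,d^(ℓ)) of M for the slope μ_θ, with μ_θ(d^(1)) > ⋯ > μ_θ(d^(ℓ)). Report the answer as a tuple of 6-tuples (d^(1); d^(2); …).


Interval decomposition of M: I[1,1], I[1,5], I[3,4], I[4,4], I[4,5], I[6,6]^3.
HN type (ℓ=6): μ^(1)=16; μ^(2)=34/3; μ^(3)=2; μ^(4)=-5; μ^(5)=-17/2; μ^(6)=-12

((0, 0, 1, 1, 0, 0); (0, 0, 1, 1, 1, 0); (0, 0, 0, 0, 1, 0); (1, 0, 0, 2, 0, 0); (1, 1, 0, 0, 0, 0); (0, 0, 0, 0, 0, 3))


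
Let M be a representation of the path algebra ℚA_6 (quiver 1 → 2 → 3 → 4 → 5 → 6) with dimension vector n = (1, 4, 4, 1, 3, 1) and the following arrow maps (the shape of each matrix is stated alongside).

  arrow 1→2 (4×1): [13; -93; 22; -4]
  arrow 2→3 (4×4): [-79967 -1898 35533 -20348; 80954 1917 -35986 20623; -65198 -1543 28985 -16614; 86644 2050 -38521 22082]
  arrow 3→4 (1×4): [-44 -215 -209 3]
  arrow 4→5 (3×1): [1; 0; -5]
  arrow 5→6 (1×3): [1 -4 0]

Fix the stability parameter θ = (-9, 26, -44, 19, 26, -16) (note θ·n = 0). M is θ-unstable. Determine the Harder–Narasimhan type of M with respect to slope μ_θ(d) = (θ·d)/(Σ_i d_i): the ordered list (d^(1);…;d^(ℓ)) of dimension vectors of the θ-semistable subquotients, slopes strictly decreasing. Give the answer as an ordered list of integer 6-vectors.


Interval decomposition of M: I[1,6], I[2,3]^3, I[5,5]^2.
HN type (ℓ=3): μ^(1)=26; μ^(2)=29/3; μ^(3)=-9

((0, 0, 0, 0, 2, 0); (0, 0, 0, 1, 1, 1); (1, 4, 4, 0, 0, 0))


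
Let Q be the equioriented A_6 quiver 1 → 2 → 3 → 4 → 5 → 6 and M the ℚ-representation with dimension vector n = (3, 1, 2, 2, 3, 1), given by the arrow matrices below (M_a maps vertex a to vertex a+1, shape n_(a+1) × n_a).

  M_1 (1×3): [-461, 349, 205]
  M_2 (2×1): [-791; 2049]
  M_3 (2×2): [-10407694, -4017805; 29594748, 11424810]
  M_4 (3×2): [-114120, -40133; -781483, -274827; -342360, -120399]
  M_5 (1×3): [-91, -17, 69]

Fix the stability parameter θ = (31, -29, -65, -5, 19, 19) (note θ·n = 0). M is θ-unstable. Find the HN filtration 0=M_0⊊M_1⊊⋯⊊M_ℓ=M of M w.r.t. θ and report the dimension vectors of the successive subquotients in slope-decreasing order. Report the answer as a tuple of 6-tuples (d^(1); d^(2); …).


Barcode: M ≅ I[1,1]^2, I[1,6], I[3,3], I[4,5], I[5,5]. HN layers by μ_θ (5 steps, strictly decreasing):
  μ^(1)=31; μ^(2)=19; μ^(3)=-5; μ^(4)=-21; μ^(5)=-65

((2, 0, 0, 0, 0, 0); (0, 0, 0, 0, 3, 1); (0, 0, 0, 2, 0, 0); (1, 1, 1, 0, 0, 0); (0, 0, 1, 0, 0, 0))


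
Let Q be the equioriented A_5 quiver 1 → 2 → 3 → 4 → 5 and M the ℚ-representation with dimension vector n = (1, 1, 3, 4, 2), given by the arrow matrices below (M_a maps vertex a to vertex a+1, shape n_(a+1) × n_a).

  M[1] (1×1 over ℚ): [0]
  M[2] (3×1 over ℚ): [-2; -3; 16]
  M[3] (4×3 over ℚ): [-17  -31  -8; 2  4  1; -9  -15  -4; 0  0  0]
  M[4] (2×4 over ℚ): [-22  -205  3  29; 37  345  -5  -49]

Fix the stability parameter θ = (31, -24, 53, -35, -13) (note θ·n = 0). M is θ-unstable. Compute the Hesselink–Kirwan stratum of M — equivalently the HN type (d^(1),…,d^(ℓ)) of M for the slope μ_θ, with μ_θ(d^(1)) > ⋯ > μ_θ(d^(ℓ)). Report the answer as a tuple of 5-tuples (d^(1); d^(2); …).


Via rank(M_{q-1}∘⋯∘M_p): M ≅ I[1,1], I[2,5], I[3,3], I[3,5], I[4,4]^2.
μ_θ-semistable layers: μ^(1)=53; μ^(2)=31; μ^(3)=5/3; μ^(4)=-24; μ^(5)=-35

((0, 0, 1, 0, 0); (1, 0, 0, 0, 0); (0, 0, 2, 2, 2); (0, 1, 0, 0, 0); (0, 0, 0, 2, 0))


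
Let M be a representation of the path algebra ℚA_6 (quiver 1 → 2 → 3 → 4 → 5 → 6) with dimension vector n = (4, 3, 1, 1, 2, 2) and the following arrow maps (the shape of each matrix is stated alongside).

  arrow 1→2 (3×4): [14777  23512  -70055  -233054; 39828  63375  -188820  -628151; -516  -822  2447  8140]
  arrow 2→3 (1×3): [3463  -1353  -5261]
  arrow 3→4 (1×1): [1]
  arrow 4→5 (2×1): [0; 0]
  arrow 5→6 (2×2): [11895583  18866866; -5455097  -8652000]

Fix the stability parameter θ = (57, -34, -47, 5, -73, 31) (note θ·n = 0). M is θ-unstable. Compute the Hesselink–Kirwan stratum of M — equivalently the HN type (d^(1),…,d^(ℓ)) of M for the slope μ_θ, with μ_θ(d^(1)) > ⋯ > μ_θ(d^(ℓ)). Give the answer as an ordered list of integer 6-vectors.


Interval decomposition of M: I[1,1], I[1,2]^2, I[1,4], I[5,6]^2.
HN type (ℓ=6): μ^(1)=57; μ^(2)=31; μ^(3)=23/2; μ^(4)=5; μ^(5)=-8; μ^(6)=-73

((1, 0, 0, 0, 0, 0); (0, 0, 0, 0, 0, 2); (2, 2, 0, 0, 0, 0); (0, 0, 0, 1, 0, 0); (1, 1, 1, 0, 0, 0); (0, 0, 0, 0, 2, 0))


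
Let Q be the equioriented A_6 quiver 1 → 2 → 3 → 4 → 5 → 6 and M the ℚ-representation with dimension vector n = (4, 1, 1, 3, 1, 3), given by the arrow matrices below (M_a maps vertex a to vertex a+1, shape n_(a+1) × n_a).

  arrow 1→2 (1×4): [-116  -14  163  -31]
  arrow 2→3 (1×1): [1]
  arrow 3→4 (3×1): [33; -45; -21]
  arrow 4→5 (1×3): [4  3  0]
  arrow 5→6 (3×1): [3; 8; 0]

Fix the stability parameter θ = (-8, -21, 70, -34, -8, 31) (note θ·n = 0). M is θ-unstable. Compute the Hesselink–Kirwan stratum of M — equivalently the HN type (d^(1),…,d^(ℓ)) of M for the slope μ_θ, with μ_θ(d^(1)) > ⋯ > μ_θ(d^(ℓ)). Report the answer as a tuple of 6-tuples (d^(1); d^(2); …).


Barcode: M ≅ I[1,1]^3, I[1,6], I[4,4]^2, I[6,6]^2. HN layers by μ_θ (5 steps, strictly decreasing):
  μ^(1)=31; μ^(2)=28/3; μ^(3)=-8; μ^(4)=-29/2; μ^(5)=-34

((0, 0, 0, 0, 0, 3); (0, 0, 1, 1, 1, 0); (3, 0, 0, 0, 0, 0); (1, 1, 0, 0, 0, 0); (0, 0, 0, 2, 0, 0))


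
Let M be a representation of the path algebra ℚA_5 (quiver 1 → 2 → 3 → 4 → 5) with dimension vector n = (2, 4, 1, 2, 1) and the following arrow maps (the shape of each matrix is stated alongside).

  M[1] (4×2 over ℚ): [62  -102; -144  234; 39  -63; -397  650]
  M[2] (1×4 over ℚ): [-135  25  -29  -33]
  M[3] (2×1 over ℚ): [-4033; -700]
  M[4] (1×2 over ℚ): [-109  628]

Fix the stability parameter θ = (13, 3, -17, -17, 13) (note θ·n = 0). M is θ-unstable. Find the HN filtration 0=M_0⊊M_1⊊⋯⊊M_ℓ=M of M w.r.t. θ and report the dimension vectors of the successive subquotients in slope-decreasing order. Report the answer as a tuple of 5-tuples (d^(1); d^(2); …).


Via rank(M_{q-1}∘⋯∘M_p): M ≅ I[1,2], I[1,5], I[2,2]^2, I[4,4].
μ_θ-semistable layers: μ^(1)=13; μ^(2)=8; μ^(3)=3; μ^(4)=-9/2; μ^(5)=-17

((0, 0, 0, 0, 1); (1, 1, 0, 0, 0); (0, 2, 0, 0, 0); (1, 1, 1, 1, 0); (0, 0, 0, 1, 0))


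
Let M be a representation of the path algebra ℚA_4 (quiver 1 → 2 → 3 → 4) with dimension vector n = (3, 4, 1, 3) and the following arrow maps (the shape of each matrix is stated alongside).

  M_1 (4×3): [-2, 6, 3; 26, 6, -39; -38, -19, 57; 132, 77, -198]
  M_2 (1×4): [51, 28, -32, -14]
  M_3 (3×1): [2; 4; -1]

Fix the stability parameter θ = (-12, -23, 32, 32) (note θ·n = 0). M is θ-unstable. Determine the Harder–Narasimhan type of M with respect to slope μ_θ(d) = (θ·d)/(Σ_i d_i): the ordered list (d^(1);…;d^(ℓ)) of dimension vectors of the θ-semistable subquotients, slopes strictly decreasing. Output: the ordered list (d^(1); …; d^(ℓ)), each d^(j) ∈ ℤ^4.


Via rank(M_{q-1}∘⋯∘M_p): M ≅ I[1,1], I[1,2], I[1,4], I[2,2]^2, I[4,4]^2.
μ_θ-semistable layers: μ^(1)=32; μ^(2)=-12; μ^(3)=-35/2; μ^(4)=-23

((0, 0, 1, 3); (1, 0, 0, 0); (2, 2, 0, 0); (0, 2, 0, 0))


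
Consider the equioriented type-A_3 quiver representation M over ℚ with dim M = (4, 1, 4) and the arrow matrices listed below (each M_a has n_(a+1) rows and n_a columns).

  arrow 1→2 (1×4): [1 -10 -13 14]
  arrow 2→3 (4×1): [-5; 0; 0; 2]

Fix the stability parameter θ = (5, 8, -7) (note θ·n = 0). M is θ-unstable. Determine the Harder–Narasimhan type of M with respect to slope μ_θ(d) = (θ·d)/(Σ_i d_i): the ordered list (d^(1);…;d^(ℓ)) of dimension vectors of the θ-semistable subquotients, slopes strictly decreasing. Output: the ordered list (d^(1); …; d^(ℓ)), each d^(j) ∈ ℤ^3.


Interval decomposition of M: I[1,1]^3, I[1,3], I[3,3]^3.
HN type (ℓ=3): μ^(1)=5; μ^(2)=2; μ^(3)=-7

((3, 0, 0); (1, 1, 1); (0, 0, 3))


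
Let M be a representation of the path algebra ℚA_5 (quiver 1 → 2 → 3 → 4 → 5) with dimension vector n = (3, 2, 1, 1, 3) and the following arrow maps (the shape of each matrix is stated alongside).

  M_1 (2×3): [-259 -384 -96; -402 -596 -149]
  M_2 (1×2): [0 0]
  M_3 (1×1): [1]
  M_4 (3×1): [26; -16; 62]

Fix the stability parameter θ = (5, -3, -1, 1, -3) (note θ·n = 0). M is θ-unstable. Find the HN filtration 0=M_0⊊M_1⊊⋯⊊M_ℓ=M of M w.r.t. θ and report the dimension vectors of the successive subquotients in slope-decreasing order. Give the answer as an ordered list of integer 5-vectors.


Barcode: M ≅ I[1,1], I[1,2]^2, I[3,5], I[5,5]^2. HN layers by μ_θ (4 steps, strictly decreasing):
  μ^(1)=5; μ^(2)=1; μ^(3)=-1; μ^(4)=-3

((1, 0, 0, 0, 0); (2, 2, 0, 0, 0); (0, 0, 1, 1, 1); (0, 0, 0, 0, 2))


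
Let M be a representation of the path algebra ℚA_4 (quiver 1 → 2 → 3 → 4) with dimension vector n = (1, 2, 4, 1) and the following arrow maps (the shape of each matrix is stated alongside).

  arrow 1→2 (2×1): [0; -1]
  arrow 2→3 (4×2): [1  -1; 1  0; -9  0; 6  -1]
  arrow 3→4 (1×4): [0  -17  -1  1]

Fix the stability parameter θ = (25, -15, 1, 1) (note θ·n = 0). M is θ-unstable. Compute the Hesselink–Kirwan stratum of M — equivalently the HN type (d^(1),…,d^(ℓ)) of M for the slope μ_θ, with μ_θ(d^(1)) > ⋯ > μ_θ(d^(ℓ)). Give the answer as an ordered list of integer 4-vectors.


Via rank(M_{q-1}∘⋯∘M_p): M ≅ I[1,4], I[2,3], I[3,3]^2.
μ_θ-semistable layers: μ^(1)=3; μ^(2)=1; μ^(3)=-15

((1, 1, 1, 1); (0, 0, 3, 0); (0, 1, 0, 0))


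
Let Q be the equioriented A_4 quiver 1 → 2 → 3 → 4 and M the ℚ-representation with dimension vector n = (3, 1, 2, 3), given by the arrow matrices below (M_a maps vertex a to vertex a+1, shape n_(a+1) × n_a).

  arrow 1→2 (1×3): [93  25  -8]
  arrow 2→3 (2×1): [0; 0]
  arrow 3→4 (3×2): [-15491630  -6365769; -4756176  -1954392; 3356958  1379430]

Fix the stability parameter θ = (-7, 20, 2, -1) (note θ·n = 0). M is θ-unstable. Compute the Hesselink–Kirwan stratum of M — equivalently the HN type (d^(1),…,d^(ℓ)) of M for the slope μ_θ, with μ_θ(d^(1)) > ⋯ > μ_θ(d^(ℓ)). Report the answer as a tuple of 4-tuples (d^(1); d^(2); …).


Via rank(M_{q-1}∘⋯∘M_p): M ≅ I[1,1]^2, I[1,2], I[3,4]^2, I[4,4].
μ_θ-semistable layers: μ^(1)=20; μ^(2)=1/2; μ^(3)=-1; μ^(4)=-7

((0, 1, 0, 0); (0, 0, 2, 2); (0, 0, 0, 1); (3, 0, 0, 0))
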